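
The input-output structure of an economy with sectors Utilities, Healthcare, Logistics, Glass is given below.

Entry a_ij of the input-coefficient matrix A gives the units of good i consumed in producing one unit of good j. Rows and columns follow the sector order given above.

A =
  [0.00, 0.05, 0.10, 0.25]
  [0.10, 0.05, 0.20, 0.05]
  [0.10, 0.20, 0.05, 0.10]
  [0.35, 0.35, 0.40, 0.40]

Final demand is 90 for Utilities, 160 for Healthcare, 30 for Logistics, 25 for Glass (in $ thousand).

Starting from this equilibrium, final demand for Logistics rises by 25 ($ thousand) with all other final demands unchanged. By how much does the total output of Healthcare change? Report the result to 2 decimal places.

Δx_2 = 10.33

I − A =
  [   1.00    -0.05    -0.10    -0.25]
  [  -0.10     0.95    -0.20    -0.05]
  [  -0.10    -0.20     0.95    -0.10]
  [  -0.35    -0.35    -0.40     0.60]
Compute the cofactors C_ij = (−1)^(i+j)·(3×3 minor ij) of I−A; the adjugate is their transpose:
adj(I−A) = Cᵀ =
  [ 0.451875   0.145125   0.174750   0.229500]
  [ 0.090625   0.427375   0.140250   0.096750]
  [ 0.107500   0.151000   0.456750   0.133500]
  [ 0.388125   0.434625   0.488250   0.845250]
det(I−A) = Σ_j (I−A)_1j·C_1j = (1.00)(0.451875) + (-0.05)(0.090625) + (-0.10)(0.107500) + (-0.25)(0.388125) = 0.3395625
(I − A)⁻¹ = adj(I−A) / det(I−A) ≈
  [   1.3308     0.4274     0.5146     0.6759]
  [   0.2669     1.2586     0.4130     0.2849]
  [   0.3166     0.4447     1.3451     0.3932]
  [   1.1430     1.2800     1.4379     2.4892]
Δx = (I − A)⁻¹ Δd with Δd having +25 in the Logistics component and 0 elsewhere.
So Δx_2 = L_23 · (+25), where L_23 = adj(I−A)_23 / det(I−A) = 0.140250 / 0.3395625.
Δx_2 = 0.140250 × (+25) / 0.3395625 = 3.50625 / 0.3395625 ≈ 10.33.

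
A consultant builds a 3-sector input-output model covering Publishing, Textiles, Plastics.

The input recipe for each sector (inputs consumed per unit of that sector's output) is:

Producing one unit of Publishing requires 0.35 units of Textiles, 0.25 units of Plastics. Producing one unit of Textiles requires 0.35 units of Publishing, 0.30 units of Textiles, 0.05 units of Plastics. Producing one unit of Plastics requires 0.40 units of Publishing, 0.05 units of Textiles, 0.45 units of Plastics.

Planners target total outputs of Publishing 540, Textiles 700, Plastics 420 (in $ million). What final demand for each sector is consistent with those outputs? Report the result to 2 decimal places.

d_1 = 127.00, d_2 = 280.00, d_3 = 61.00

I − A =
  [   1.00    -0.35    -0.40]
  [  -0.35     0.70    -0.05]
  [  -0.25    -0.05     0.55]
d = (I − A) x:
  d_1 = (+1.00)·540 + (-0.35)·700 + (-0.40)·420 = 127.00
  d_2 = (-0.35)·540 + (+0.70)·700 + (-0.05)·420 = 280.00
  d_3 = (-0.25)·540 + (-0.05)·700 + (+0.55)·420 = 61.00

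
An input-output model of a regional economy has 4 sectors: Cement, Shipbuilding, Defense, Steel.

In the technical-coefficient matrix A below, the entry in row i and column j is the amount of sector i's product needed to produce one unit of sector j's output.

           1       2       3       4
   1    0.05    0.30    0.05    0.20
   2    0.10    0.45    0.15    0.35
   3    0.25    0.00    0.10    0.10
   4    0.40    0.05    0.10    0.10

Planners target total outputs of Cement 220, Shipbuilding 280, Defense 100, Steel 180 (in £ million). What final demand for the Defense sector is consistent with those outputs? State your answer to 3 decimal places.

I − A =
  [   0.95    -0.30    -0.05    -0.20]
  [  -0.10     0.55    -0.15    -0.35]
  [  -0.25     0.00     0.90    -0.10]
  [  -0.40    -0.05    -0.10     0.90]
d = (I − A) x:
  d_1 = (+0.95)·220 + (-0.30)·280 + (-0.05)·100 + (-0.20)·180 = 84.000
  d_2 = (-0.10)·220 + (+0.55)·280 + (-0.15)·100 + (-0.35)·180 = 54.000
  d_3 = (-0.25)·220 + (+0.00)·280 + (+0.90)·100 + (-0.10)·180 = 17.000
  d_4 = (-0.40)·220 + (-0.05)·280 + (-0.10)·100 + (+0.90)·180 = 50.000

d_3 = 17.000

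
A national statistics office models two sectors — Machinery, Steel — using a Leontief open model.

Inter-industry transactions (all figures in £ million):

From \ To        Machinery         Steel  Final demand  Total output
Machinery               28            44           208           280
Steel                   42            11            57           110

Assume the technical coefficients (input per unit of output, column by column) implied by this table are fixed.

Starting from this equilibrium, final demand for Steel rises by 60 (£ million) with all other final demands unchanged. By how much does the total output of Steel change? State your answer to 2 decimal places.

Technical coefficients a_ij = z_ij / X_j:
  a_MM = 28/280 = 0.10, a_SM = 42/280 = 0.15
  a_MS = 44/110 = 0.40, a_SS = 11/110 = 0.10
I − A =
  [   0.90    -0.40]
  [  -0.15     0.90]
det(I−A) = (0.90)(0.90) − (-0.40)(-0.15) = 0.7500
adj(I−A) = [[0.90, 0.40], [0.15, 0.90]]
(I − A)⁻¹ = adj(I−A) / det(I−A) ≈
  [   1.2000     0.5333]
  [   0.2000     1.2000]
Δx = (I − A)⁻¹ Δd with Δd having +60 in the Steel component and 0 elsewhere.
So Δx_S = L_SS · (+60), where L_SS = adj(I−A)_SS / det(I−A) = 0.90 / 0.7500.
Δx_S = 0.90 × (+60) / 0.7500 = 54.00 / 0.7500 = 72.00.

Δx_S = 72.00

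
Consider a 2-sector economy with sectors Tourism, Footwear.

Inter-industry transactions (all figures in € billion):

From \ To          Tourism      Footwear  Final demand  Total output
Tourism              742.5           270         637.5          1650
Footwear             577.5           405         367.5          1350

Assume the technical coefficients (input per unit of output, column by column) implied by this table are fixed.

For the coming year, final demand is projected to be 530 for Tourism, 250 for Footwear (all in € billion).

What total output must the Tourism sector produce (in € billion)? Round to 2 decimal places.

x_T = 1336.51

Technical coefficients a_ij = z_ij / X_j:
  a_TT = 742.5/1650 = 0.45, a_FT = 577.5/1650 = 0.35
  a_TF = 270/1350 = 0.20, a_FF = 405/1350 = 0.30
I − A =
  [   0.55    -0.20]
  [  -0.35     0.70]
det(I−A) = (0.55)(0.70) − (-0.20)(-0.35) = 0.3150
adj(I−A) = [[0.70, 0.20], [0.35, 0.55]]
(I − A)⁻¹ = adj(I−A) / det(I−A) ≈
  [   2.2222     0.6349]
  [   1.1111     1.7460]
x = (I − A)⁻¹ d = adj(I−A)·d / det(I−A), with det(I−A) = 0.3150:
  x_T = (0.70·530 + 0.20·250) / 0.3150 = 421.00 / 0.3150 ≈ 1336.51
  x_F = (0.35·530 + 0.55·250) / 0.3150 = 323.00 / 0.3150 ≈ 1025.40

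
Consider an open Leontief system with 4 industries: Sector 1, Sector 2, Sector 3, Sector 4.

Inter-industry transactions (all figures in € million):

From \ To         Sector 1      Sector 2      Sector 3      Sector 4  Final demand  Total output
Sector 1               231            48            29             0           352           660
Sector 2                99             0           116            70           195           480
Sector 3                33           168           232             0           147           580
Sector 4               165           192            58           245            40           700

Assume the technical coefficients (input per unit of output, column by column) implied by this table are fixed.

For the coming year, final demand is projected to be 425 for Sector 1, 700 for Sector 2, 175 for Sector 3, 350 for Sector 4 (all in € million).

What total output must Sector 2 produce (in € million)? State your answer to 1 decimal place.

x_2 = 1240.6

Technical coefficients a_ij = z_ij / X_j:
  a_11 = 231/660 = 0.35, a_21 = 99/660 = 0.15, a_31 = 33/660 = 0.05, a_41 = 165/660 = 0.25
  a_12 = 48/480 = 0.10, a_22 = 0/480 = 0.00, a_32 = 168/480 = 0.35, a_42 = 192/480 = 0.40
  a_13 = 29/580 = 0.05, a_23 = 116/580 = 0.20, a_33 = 232/580 = 0.40, a_43 = 58/580 = 0.10
  a_14 = 0/700 = 0.00, a_24 = 70/700 = 0.10, a_34 = 0/700 = 0.00, a_44 = 245/700 = 0.35
I − A =
  [   0.65    -0.10    -0.05     0.00]
  [  -0.15     1.00    -0.20    -0.10]
  [  -0.05    -0.35     0.60     0.00]
  [  -0.25    -0.40    -0.10     0.65]
Compute the cofactors C_ij = (−1)^(i+j)·(3×3 minor ij) of I−A; the adjugate is their transpose:
adj(I−A) = Cᵀ =
  [ 0.317000   0.050375   0.044500   0.007750]
  [ 0.080500   0.251875   0.097125   0.038750]
  [ 0.073375   0.151125   0.384250   0.023250]
  [ 0.182750   0.197625   0.136000   0.329375]
det(I−A) = Σ_j (I−A)_1j·C_1j = (0.65)(0.317000) + (-0.10)(0.080500) + (-0.05)(0.073375) + (0.00)(0.182750) = 0.19433125
(I − A)⁻¹ = adj(I−A) / det(I−A) ≈
  [   1.6312     0.2592     0.2290     0.0399]
  [   0.4142     1.2961     0.4998     0.1994]
  [   0.3776     0.7777     1.9773     0.1196]
  [   0.9404     1.0169     0.6998     1.6949]
x = (I − A)⁻¹ d = adj(I−A)·d / det(I−A), with det(I−A) = 0.19433125:
  x_1 = (0.317000·425 + 0.050375·700 + 0.044500·175 + 0.007750·350) / 0.19433125 = 180.4875 / 0.19433125 ≈ 928.8
  x_2 = (0.080500·425 + 0.251875·700 + 0.097125·175 + 0.038750·350) / 0.19433125 = 241.084375 / 0.19433125 ≈ 1240.6
  x_3 = (0.073375·425 + 0.151125·700 + 0.384250·175 + 0.023250·350) / 0.19433125 = 212.353125 / 0.19433125 ≈ 1092.7
  x_4 = (0.182750·425 + 0.197625·700 + 0.136000·175 + 0.329375·350) / 0.19433125 = 355.0875 / 0.19433125 ≈ 1827.2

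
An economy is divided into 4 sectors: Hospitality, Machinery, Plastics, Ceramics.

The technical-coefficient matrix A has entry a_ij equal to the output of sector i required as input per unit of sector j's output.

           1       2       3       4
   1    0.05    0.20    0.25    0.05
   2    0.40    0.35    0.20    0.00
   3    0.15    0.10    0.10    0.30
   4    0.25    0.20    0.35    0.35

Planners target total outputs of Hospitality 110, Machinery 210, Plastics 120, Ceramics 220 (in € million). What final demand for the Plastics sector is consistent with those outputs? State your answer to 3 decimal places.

I − A =
  [   0.95    -0.20    -0.25    -0.05]
  [  -0.40     0.65    -0.20     0.00]
  [  -0.15    -0.10     0.90    -0.30]
  [  -0.25    -0.20    -0.35     0.65]
d = (I − A) x:
  d_1 = (+0.95)·110 + (-0.20)·210 + (-0.25)·120 + (-0.05)·220 = 21.500
  d_2 = (-0.40)·110 + (+0.65)·210 + (-0.20)·120 + (+0.00)·220 = 68.500
  d_3 = (-0.15)·110 + (-0.10)·210 + (+0.90)·120 + (-0.30)·220 = 4.500
  d_4 = (-0.25)·110 + (-0.20)·210 + (-0.35)·120 + (+0.65)·220 = 31.500

d_3 = 4.500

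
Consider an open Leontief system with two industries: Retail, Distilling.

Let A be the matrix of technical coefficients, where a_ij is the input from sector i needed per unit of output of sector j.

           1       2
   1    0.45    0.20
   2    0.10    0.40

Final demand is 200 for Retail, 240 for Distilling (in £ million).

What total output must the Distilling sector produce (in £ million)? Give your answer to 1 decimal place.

x_2 = 490.3

I − A =
  [   0.55    -0.20]
  [  -0.10     0.60]
det(I−A) = (0.55)(0.60) − (-0.20)(-0.10) = 0.3100
adj(I−A) = [[0.60, 0.20], [0.10, 0.55]]
(I − A)⁻¹ = adj(I−A) / det(I−A) ≈
  [   1.9355     0.6452]
  [   0.3226     1.7742]
x = (I − A)⁻¹ d = adj(I−A)·d / det(I−A), with det(I−A) = 0.3100:
  x_1 = (0.60·200 + 0.20·240) / 0.3100 = 168.00 / 0.3100 ≈ 541.9
  x_2 = (0.10·200 + 0.55·240) / 0.3100 = 152.00 / 0.3100 ≈ 490.3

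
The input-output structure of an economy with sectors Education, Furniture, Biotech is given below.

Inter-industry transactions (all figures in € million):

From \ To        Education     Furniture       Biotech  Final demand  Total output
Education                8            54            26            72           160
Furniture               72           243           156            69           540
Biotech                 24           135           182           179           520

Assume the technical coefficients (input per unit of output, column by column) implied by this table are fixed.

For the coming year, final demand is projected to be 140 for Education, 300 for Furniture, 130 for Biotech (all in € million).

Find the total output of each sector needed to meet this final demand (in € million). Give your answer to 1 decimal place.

x_E = 312.5, x_F = 1201.7, x_B = 734.3

Technical coefficients a_ij = z_ij / X_j:
  a_EE = 8/160 = 0.05, a_FE = 72/160 = 0.45, a_BE = 24/160 = 0.15
  a_EF = 54/540 = 0.10, a_FF = 243/540 = 0.45, a_BF = 135/540 = 0.25
  a_EB = 26/520 = 0.05, a_FB = 156/520 = 0.30, a_BB = 182/520 = 0.35
I − A =
  [   0.95    -0.10    -0.05]
  [  -0.45     0.55    -0.30]
  [  -0.15    -0.25     0.65]
Cofactors of I−A, C_ij = (−1)^(i+j)·(minor ij) (rows/columns in the sector order above):
  C_11 = (0.55)(0.65) − (-0.30)(-0.25) = 0.2825
  C_12 = −[(-0.45)(0.65) − (-0.30)(-0.15)] = 0.3375
  C_13 = (-0.45)(-0.25) − (0.55)(-0.15) = 0.1950
  C_21 = −[(-0.10)(0.65) − (-0.05)(-0.25)] = 0.0775
  C_22 = (0.95)(0.65) − (-0.05)(-0.15) = 0.6100
  C_23 = −[(0.95)(-0.25) − (-0.10)(-0.15)] = 0.2525
  C_31 = (-0.10)(-0.30) − (-0.05)(0.55) = 0.0575
  C_32 = −[(0.95)(-0.30) − (-0.05)(-0.45)] = 0.3075
  C_33 = (0.95)(0.55) − (-0.10)(-0.45) = 0.4775
det(I−A) = Σ_j (I−A)_1j·C_1j = (0.95)(0.2825) + (-0.10)(0.3375) + (-0.05)(0.1950) = 0.224875
adj(I−A) = Cᵀ =
  [ 0.2825   0.0775   0.0575]
  [ 0.3375   0.6100   0.3075]
  [ 0.1950   0.2525   0.4775]
(I − A)⁻¹ = adj(I−A) / det(I−A) ≈
  [   1.2563     0.3446     0.2557]
  [   1.5008     2.7126     1.3674]
  [   0.8671     1.1228     2.1234]
x = (I − A)⁻¹ d = adj(I−A)·d / det(I−A), with det(I−A) = 0.224875:
  x_E = (0.2825·140 + 0.0775·300 + 0.0575·130) / 0.224875 = 70.275 / 0.224875 ≈ 312.5
  x_F = (0.3375·140 + 0.6100·300 + 0.3075·130) / 0.224875 = 270.225 / 0.224875 ≈ 1201.7
  x_B = (0.1950·140 + 0.2525·300 + 0.4775·130) / 0.224875 = 165.125 / 0.224875 ≈ 734.3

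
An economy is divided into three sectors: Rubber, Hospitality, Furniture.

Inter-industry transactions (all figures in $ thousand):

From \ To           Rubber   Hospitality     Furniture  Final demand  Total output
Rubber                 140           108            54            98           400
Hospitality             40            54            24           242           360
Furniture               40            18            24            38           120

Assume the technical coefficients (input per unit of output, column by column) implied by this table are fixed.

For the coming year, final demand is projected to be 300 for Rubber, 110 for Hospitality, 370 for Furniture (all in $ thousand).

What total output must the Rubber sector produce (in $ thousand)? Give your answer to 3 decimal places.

x_R = 1078.356

Technical coefficients a_ij = z_ij / X_j:
  a_RR = 140/400 = 0.35, a_HR = 40/400 = 0.10, a_FR = 40/400 = 0.10
  a_RH = 108/360 = 0.30, a_HH = 54/360 = 0.15, a_FH = 18/360 = 0.05
  a_RF = 54/120 = 0.45, a_HF = 24/120 = 0.20, a_FF = 24/120 = 0.20
I − A =
  [   0.65    -0.30    -0.45]
  [  -0.10     0.85    -0.20]
  [  -0.10    -0.05     0.80]
Cofactors of I−A, C_ij = (−1)^(i+j)·(minor ij) (rows/columns in the sector order above):
  C_11 = (0.85)(0.80) − (-0.20)(-0.05) = 0.6700
  C_12 = −[(-0.10)(0.80) − (-0.20)(-0.10)] = 0.1000
  C_13 = (-0.10)(-0.05) − (0.85)(-0.10) = 0.0900
  C_21 = −[(-0.30)(0.80) − (-0.45)(-0.05)] = 0.2625
  C_22 = (0.65)(0.80) − (-0.45)(-0.10) = 0.4750
  C_23 = −[(0.65)(-0.05) − (-0.30)(-0.10)] = 0.0625
  C_31 = (-0.30)(-0.20) − (-0.45)(0.85) = 0.4425
  C_32 = −[(0.65)(-0.20) − (-0.45)(-0.10)] = 0.1750
  C_33 = (0.65)(0.85) − (-0.30)(-0.10) = 0.5225
det(I−A) = Σ_j (I−A)_1j·C_1j = (0.65)(0.6700) + (-0.30)(0.1000) + (-0.45)(0.0900) = 0.3650
adj(I−A) = Cᵀ =
  [ 0.6700   0.2625   0.4425]
  [ 0.1000   0.4750   0.1750]
  [ 0.0900   0.0625   0.5225]
(I − A)⁻¹ = adj(I−A) / det(I−A) ≈
  [   1.8356     0.7192     1.2123]
  [   0.2740     1.3014     0.4795]
  [   0.2466     0.1712     1.4315]
x = (I − A)⁻¹ d = adj(I−A)·d / det(I−A), with det(I−A) = 0.3650:
  x_R = (0.6700·300 + 0.2625·110 + 0.4425·370) / 0.3650 = 393.60 / 0.3650 ≈ 1078.356
  x_H = (0.1000·300 + 0.4750·110 + 0.1750·370) / 0.3650 = 147.00 / 0.3650 ≈ 402.740
  x_F = (0.0900·300 + 0.0625·110 + 0.5225·370) / 0.3650 = 227.20 / 0.3650 ≈ 622.466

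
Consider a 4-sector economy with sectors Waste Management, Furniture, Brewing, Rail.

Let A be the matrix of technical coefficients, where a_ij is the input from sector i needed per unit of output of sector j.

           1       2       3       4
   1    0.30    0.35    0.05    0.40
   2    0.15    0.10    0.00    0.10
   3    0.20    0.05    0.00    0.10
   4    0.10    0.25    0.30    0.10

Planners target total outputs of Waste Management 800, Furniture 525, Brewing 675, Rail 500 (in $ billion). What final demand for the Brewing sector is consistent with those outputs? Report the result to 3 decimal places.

d_3 = 438.750

I − A =
  [   0.70    -0.35    -0.05    -0.40]
  [  -0.15     0.90     0.00    -0.10]
  [  -0.20    -0.05     1.00    -0.10]
  [  -0.10    -0.25    -0.30     0.90]
d = (I − A) x:
  d_1 = (+0.70)·800 + (-0.35)·525 + (-0.05)·675 + (-0.40)·500 = 142.500
  d_2 = (-0.15)·800 + (+0.90)·525 + (+0.00)·675 + (-0.10)·500 = 302.500
  d_3 = (-0.20)·800 + (-0.05)·525 + (+1.00)·675 + (-0.10)·500 = 438.750
  d_4 = (-0.10)·800 + (-0.25)·525 + (-0.30)·675 + (+0.90)·500 = 36.250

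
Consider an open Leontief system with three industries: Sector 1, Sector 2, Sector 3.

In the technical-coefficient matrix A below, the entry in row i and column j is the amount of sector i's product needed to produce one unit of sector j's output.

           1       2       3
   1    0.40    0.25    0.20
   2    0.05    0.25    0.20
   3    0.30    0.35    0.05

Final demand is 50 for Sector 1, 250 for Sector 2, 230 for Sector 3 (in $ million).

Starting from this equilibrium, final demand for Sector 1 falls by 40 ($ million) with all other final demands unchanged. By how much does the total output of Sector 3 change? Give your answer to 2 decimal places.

I − A =
  [   0.60    -0.25    -0.20]
  [  -0.05     0.75    -0.20]
  [  -0.30    -0.35     0.95]
Cofactors of I−A, C_ij = (−1)^(i+j)·(minor ij) (rows/columns in the sector order above):
  C_11 = (0.75)(0.95) − (-0.20)(-0.35) = 0.6425
  C_12 = −[(-0.05)(0.95) − (-0.20)(-0.30)] = 0.1075
  C_13 = (-0.05)(-0.35) − (0.75)(-0.30) = 0.2425
  C_21 = −[(-0.25)(0.95) − (-0.20)(-0.35)] = 0.3075
  C_22 = (0.60)(0.95) − (-0.20)(-0.30) = 0.5100
  C_23 = −[(0.60)(-0.35) − (-0.25)(-0.30)] = 0.2850
  C_31 = (-0.25)(-0.20) − (-0.20)(0.75) = 0.2000
  C_32 = −[(0.60)(-0.20) − (-0.20)(-0.05)] = 0.1300
  C_33 = (0.60)(0.75) − (-0.25)(-0.05) = 0.4375
det(I−A) = Σ_j (I−A)_1j·C_1j = (0.60)(0.6425) + (-0.25)(0.1075) + (-0.20)(0.2425) = 0.310125
adj(I−A) = Cᵀ =
  [ 0.6425   0.3075   0.2000]
  [ 0.1075   0.5100   0.1300]
  [ 0.2425   0.2850   0.4375]
(I − A)⁻¹ = adj(I−A) / det(I−A) ≈
  [   2.0717     0.9915     0.6449]
  [   0.3466     1.6445     0.4192]
  [   0.7819     0.9190     1.4107]
Δx = (I − A)⁻¹ Δd with Δd having -40 in the Sector 1 component and 0 elsewhere.
So Δx_3 = L_31 · (-40), where L_31 = adj(I−A)_31 / det(I−A) = 0.2425 / 0.310125.
Δx_3 = 0.2425 × (-40) / 0.310125 = -9.70 / 0.310125 ≈ -31.28.

Δx_3 = -31.28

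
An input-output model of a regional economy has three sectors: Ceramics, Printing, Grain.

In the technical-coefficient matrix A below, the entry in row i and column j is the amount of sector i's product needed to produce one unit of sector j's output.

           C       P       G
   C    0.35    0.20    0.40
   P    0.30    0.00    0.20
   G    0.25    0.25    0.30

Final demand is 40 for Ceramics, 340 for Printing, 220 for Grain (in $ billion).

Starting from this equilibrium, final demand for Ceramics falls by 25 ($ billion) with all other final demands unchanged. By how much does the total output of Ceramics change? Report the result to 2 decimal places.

Δx_C = -67.57

I − A =
  [   0.65    -0.20    -0.40]
  [  -0.30     1.00    -0.20]
  [  -0.25    -0.25     0.70]
Cofactors of I−A, C_ij = (−1)^(i+j)·(minor ij) (rows/columns in the sector order above):
  C_11 = (1.00)(0.70) − (-0.20)(-0.25) = 0.6500
  C_12 = −[(-0.30)(0.70) − (-0.20)(-0.25)] = 0.2600
  C_13 = (-0.30)(-0.25) − (1.00)(-0.25) = 0.3250
  C_21 = −[(-0.20)(0.70) − (-0.40)(-0.25)] = 0.2400
  C_22 = (0.65)(0.70) − (-0.40)(-0.25) = 0.3550
  C_23 = −[(0.65)(-0.25) − (-0.20)(-0.25)] = 0.2125
  C_31 = (-0.20)(-0.20) − (-0.40)(1.00) = 0.4400
  C_32 = −[(0.65)(-0.20) − (-0.40)(-0.30)] = 0.2500
  C_33 = (0.65)(1.00) − (-0.20)(-0.30) = 0.5900
det(I−A) = Σ_j (I−A)_1j·C_1j = (0.65)(0.6500) + (-0.20)(0.2600) + (-0.40)(0.3250) = 0.2405
adj(I−A) = Cᵀ =
  [ 0.6500   0.2400   0.4400]
  [ 0.2600   0.3550   0.2500]
  [ 0.3250   0.2125   0.5900]
(I − A)⁻¹ = adj(I−A) / det(I−A) ≈
  [   2.7027     0.9979     1.8295]
  [   1.0811     1.4761     1.0395]
  [   1.3514     0.8836     2.4532]
Δx = (I − A)⁻¹ Δd with Δd having -25 in the Ceramics component and 0 elsewhere.
So Δx_C = L_CC · (-25), where L_CC = adj(I−A)_CC / det(I−A) = 0.6500 / 0.2405.
Δx_C = 0.6500 × (-25) / 0.2405 = -16.25 / 0.2405 ≈ -67.57.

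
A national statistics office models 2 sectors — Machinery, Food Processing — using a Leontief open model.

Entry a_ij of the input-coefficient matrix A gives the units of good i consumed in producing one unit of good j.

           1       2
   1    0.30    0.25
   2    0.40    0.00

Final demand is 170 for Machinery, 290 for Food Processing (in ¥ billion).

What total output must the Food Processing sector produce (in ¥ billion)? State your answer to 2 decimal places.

x_2 = 451.67

I − A =
  [   0.70    -0.25]
  [  -0.40     1.00]
det(I−A) = (0.70)(1.00) − (-0.25)(-0.40) = 0.6000
adj(I−A) = [[1.00, 0.25], [0.40, 0.70]]
(I − A)⁻¹ = adj(I−A) / det(I−A) ≈
  [   1.6667     0.4167]
  [   0.6667     1.1667]
x = (I − A)⁻¹ d = adj(I−A)·d / det(I−A), with det(I−A) = 0.6000:
  x_1 = (1.00·170 + 0.25·290) / 0.6000 = 242.50 / 0.6000 ≈ 404.17
  x_2 = (0.40·170 + 0.70·290) / 0.6000 = 271.00 / 0.6000 ≈ 451.67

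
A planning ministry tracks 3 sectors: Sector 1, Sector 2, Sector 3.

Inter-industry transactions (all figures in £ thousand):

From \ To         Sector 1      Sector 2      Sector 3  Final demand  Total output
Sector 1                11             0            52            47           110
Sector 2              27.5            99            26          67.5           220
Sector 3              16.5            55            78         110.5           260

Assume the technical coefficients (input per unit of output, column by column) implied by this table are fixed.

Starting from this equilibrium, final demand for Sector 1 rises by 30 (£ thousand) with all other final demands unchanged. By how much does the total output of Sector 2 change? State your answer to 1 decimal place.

Technical coefficients a_ij = z_ij / X_j:
  a_11 = 11/110 = 0.10, a_21 = 27.5/110 = 0.25, a_31 = 16.5/110 = 0.15
  a_12 = 0/220 = 0.00, a_22 = 99/220 = 0.45, a_32 = 55/220 = 0.25
  a_13 = 52/260 = 0.20, a_23 = 26/260 = 0.10, a_33 = 78/260 = 0.30
I − A =
  [   0.90     0.00    -0.20]
  [  -0.25     0.55    -0.10]
  [  -0.15    -0.25     0.70]
Cofactors of I−A, C_ij = (−1)^(i+j)·(minor ij) (rows/columns in the sector order above):
  C_11 = (0.55)(0.70) − (-0.10)(-0.25) = 0.3600
  C_12 = −[(-0.25)(0.70) − (-0.10)(-0.15)] = 0.1900
  C_13 = (-0.25)(-0.25) − (0.55)(-0.15) = 0.1450
  C_21 = −[(0.00)(0.70) − (-0.20)(-0.25)] = 0.0500
  C_22 = (0.90)(0.70) − (-0.20)(-0.15) = 0.6000
  C_23 = −[(0.90)(-0.25) − (0.00)(-0.15)] = 0.2250
  C_31 = (0.00)(-0.10) − (-0.20)(0.55) = 0.1100
  C_32 = −[(0.90)(-0.10) − (-0.20)(-0.25)] = 0.1400
  C_33 = (0.90)(0.55) − (0.00)(-0.25) = 0.4950
det(I−A) = Σ_j (I−A)_1j·C_1j = (0.90)(0.3600) + (0.00)(0.1900) + (-0.20)(0.1450) = 0.2950
adj(I−A) = Cᵀ =
  [ 0.3600   0.0500   0.1100]
  [ 0.1900   0.6000   0.1400]
  [ 0.1450   0.2250   0.4950]
(I − A)⁻¹ = adj(I−A) / det(I−A) ≈
  [   1.2203     0.1695     0.3729]
  [   0.6441     2.0339     0.4746]
  [   0.4915     0.7627     1.6780]
Δx = (I − A)⁻¹ Δd with Δd having +30 in the Sector 1 component and 0 elsewhere.
So Δx_2 = L_21 · (+30), where L_21 = adj(I−A)_21 / det(I−A) = 0.1900 / 0.2950.
Δx_2 = 0.1900 × (+30) / 0.2950 = 5.70 / 0.2950 ≈ 19.3.

Δx_2 = 19.3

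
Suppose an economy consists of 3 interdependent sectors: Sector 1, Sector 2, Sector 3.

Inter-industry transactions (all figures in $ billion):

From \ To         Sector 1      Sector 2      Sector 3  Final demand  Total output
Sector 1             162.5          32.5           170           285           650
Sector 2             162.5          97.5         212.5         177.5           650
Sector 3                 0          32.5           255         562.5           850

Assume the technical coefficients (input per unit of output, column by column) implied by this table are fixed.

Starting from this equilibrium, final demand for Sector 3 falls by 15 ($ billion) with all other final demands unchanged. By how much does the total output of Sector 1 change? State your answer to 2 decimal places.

Technical coefficients a_ij = z_ij / X_j:
  a_11 = 162.5/650 = 0.25, a_21 = 162.5/650 = 0.25, a_31 = 0/650 = 0.00
  a_12 = 32.5/650 = 0.05, a_22 = 97.5/650 = 0.15, a_32 = 32.5/650 = 0.05
  a_13 = 170/850 = 0.20, a_23 = 212.5/850 = 0.25, a_33 = 255/850 = 0.30
I − A =
  [   0.75    -0.05    -0.20]
  [  -0.25     0.85    -0.25]
  [   0.00    -0.05     0.70]
Cofactors of I−A, C_ij = (−1)^(i+j)·(minor ij) (rows/columns in the sector order above):
  C_11 = (0.85)(0.70) − (-0.25)(-0.05) = 0.5825
  C_12 = −[(-0.25)(0.70) − (-0.25)(0.00)] = 0.1750
  C_13 = (-0.25)(-0.05) − (0.85)(0.00) = 0.0125
  C_21 = −[(-0.05)(0.70) − (-0.20)(-0.05)] = 0.0450
  C_22 = (0.75)(0.70) − (-0.20)(0.00) = 0.5250
  C_23 = −[(0.75)(-0.05) − (-0.05)(0.00)] = 0.0375
  C_31 = (-0.05)(-0.25) − (-0.20)(0.85) = 0.1825
  C_32 = −[(0.75)(-0.25) − (-0.20)(-0.25)] = 0.2375
  C_33 = (0.75)(0.85) − (-0.05)(-0.25) = 0.6250
det(I−A) = Σ_j (I−A)_1j·C_1j = (0.75)(0.5825) + (-0.05)(0.1750) + (-0.20)(0.0125) = 0.425625
adj(I−A) = Cᵀ =
  [ 0.5825   0.0450   0.1825]
  [ 0.1750   0.5250   0.2375]
  [ 0.0125   0.0375   0.6250]
(I − A)⁻¹ = adj(I−A) / det(I−A) ≈
  [   1.3686     0.1057     0.4288]
  [   0.4112     1.2335     0.5580]
  [   0.0294     0.0881     1.4684]
Δx = (I − A)⁻¹ Δd with Δd having -15 in the Sector 3 component and 0 elsewhere.
So Δx_1 = L_13 · (-15), where L_13 = adj(I−A)_13 / det(I−A) = 0.1825 / 0.425625.
Δx_1 = 0.1825 × (-15) / 0.425625 = -2.7375 / 0.425625 ≈ -6.43.

Δx_1 = -6.43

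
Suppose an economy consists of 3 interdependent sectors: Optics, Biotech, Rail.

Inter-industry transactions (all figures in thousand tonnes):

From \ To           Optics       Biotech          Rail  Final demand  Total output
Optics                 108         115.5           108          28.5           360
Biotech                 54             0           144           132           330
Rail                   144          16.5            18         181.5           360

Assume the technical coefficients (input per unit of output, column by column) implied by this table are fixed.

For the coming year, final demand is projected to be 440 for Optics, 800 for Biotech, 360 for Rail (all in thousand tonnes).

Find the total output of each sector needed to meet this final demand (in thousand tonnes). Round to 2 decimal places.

Technical coefficients a_ij = z_ij / X_j:
  a_OO = 108/360 = 0.30, a_BO = 54/360 = 0.15, a_RO = 144/360 = 0.40
  a_OB = 115.5/330 = 0.35, a_BB = 0/330 = 0.00, a_RB = 16.5/330 = 0.05
  a_OR = 108/360 = 0.30, a_BR = 144/360 = 0.40, a_RR = 18/360 = 0.05
I − A =
  [   0.70    -0.35    -0.30]
  [  -0.15     1.00    -0.40]
  [  -0.40    -0.05     0.95]
Cofactors of I−A, C_ij = (−1)^(i+j)·(minor ij) (rows/columns in the sector order above):
  C_11 = (1.00)(0.95) − (-0.40)(-0.05) = 0.9300
  C_12 = −[(-0.15)(0.95) − (-0.40)(-0.40)] = 0.3025
  C_13 = (-0.15)(-0.05) − (1.00)(-0.40) = 0.4075
  C_21 = −[(-0.35)(0.95) − (-0.30)(-0.05)] = 0.3475
  C_22 = (0.70)(0.95) − (-0.30)(-0.40) = 0.5450
  C_23 = −[(0.70)(-0.05) − (-0.35)(-0.40)] = 0.1750
  C_31 = (-0.35)(-0.40) − (-0.30)(1.00) = 0.4400
  C_32 = −[(0.70)(-0.40) − (-0.30)(-0.15)] = 0.3250
  C_33 = (0.70)(1.00) − (-0.35)(-0.15) = 0.6475
det(I−A) = Σ_j (I−A)_1j·C_1j = (0.70)(0.9300) + (-0.35)(0.3025) + (-0.30)(0.4075) = 0.422875
adj(I−A) = Cᵀ =
  [ 0.9300   0.3475   0.4400]
  [ 0.3025   0.5450   0.3250]
  [ 0.4075   0.1750   0.6475]
(I − A)⁻¹ = adj(I−A) / det(I−A) ≈
  [   2.1992     0.8218     1.0405]
  [   0.7153     1.2888     0.7685]
  [   0.9636     0.4138     1.5312]
x = (I − A)⁻¹ d = adj(I−A)·d / det(I−A), with det(I−A) = 0.422875:
  x_O = (0.9300·440 + 0.3475·800 + 0.4400·360) / 0.422875 = 845.60 / 0.422875 ≈ 1999.65
  x_B = (0.3025·440 + 0.5450·800 + 0.3250·360) / 0.422875 = 686.10 / 0.422875 ≈ 1622.47
  x_R = (0.4075·440 + 0.1750·800 + 0.6475·360) / 0.422875 = 552.40 / 0.422875 ≈ 1306.30

x_O = 1999.65, x_B = 1622.47, x_R = 1306.30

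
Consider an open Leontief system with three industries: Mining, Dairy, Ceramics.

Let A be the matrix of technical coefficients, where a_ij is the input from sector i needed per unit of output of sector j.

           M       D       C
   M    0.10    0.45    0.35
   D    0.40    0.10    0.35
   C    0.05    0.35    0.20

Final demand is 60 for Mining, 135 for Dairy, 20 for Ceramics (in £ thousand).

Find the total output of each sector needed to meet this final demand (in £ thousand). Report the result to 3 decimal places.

I − A =
  [   0.90    -0.45    -0.35]
  [  -0.40     0.90    -0.35]
  [  -0.05    -0.35     0.80]
Cofactors of I−A, C_ij = (−1)^(i+j)·(minor ij) (rows/columns in the sector order above):
  C_11 = (0.90)(0.80) − (-0.35)(-0.35) = 0.5975
  C_12 = −[(-0.40)(0.80) − (-0.35)(-0.05)] = 0.3375
  C_13 = (-0.40)(-0.35) − (0.90)(-0.05) = 0.1850
  C_21 = −[(-0.45)(0.80) − (-0.35)(-0.35)] = 0.4825
  C_22 = (0.90)(0.80) − (-0.35)(-0.05) = 0.7025
  C_23 = −[(0.90)(-0.35) − (-0.45)(-0.05)] = 0.3375
  C_31 = (-0.45)(-0.35) − (-0.35)(0.90) = 0.4725
  C_32 = −[(0.90)(-0.35) − (-0.35)(-0.40)] = 0.4550
  C_33 = (0.90)(0.90) − (-0.45)(-0.40) = 0.6300
det(I−A) = Σ_j (I−A)_1j·C_1j = (0.90)(0.5975) + (-0.45)(0.3375) + (-0.35)(0.1850) = 0.321125
adj(I−A) = Cᵀ =
  [ 0.5975   0.4825   0.4725]
  [ 0.3375   0.7025   0.4550]
  [ 0.1850   0.3375   0.6300]
(I − A)⁻¹ = adj(I−A) / det(I−A) ≈
  [   1.8606     1.5025     1.4714]
  [   1.0510     2.1876     1.4169]
  [   0.5761     1.0510     1.9619]
x = (I − A)⁻¹ d = adj(I−A)·d / det(I−A), with det(I−A) = 0.321125:
  x_M = (0.5975·60 + 0.4825·135 + 0.4725·20) / 0.321125 = 110.4375 / 0.321125 ≈ 343.908
  x_D = (0.3375·60 + 0.7025·135 + 0.4550·20) / 0.321125 = 124.1875 / 0.321125 ≈ 386.726
  x_C = (0.1850·60 + 0.3375·135 + 0.6300·20) / 0.321125 = 69.2625 / 0.321125 ≈ 215.687

x_M = 343.908, x_D = 386.726, x_C = 215.687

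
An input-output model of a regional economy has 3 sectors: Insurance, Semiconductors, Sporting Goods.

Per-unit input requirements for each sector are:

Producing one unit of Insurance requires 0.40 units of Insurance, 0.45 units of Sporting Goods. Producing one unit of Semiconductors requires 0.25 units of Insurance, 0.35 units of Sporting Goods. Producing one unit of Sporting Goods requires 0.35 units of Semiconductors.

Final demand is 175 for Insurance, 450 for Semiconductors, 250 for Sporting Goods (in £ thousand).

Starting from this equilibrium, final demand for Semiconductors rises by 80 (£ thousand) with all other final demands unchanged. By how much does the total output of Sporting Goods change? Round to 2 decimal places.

Δx_3 = 52.96

I − A =
  [   0.60    -0.25     0.00]
  [   0.00     1.00    -0.35]
  [  -0.45    -0.35     1.00]
Cofactors of I−A, C_ij = (−1)^(i+j)·(minor ij) (rows/columns in the sector order above):
  C_11 = (1.00)(1.00) − (-0.35)(-0.35) = 0.8775
  C_12 = −[(0.00)(1.00) − (-0.35)(-0.45)] = 0.1575
  C_13 = (0.00)(-0.35) − (1.00)(-0.45) = 0.4500
  C_21 = −[(-0.25)(1.00) − (0.00)(-0.35)] = 0.2500
  C_22 = (0.60)(1.00) − (0.00)(-0.45) = 0.6000
  C_23 = −[(0.60)(-0.35) − (-0.25)(-0.45)] = 0.3225
  C_31 = (-0.25)(-0.35) − (0.00)(1.00) = 0.0875
  C_32 = −[(0.60)(-0.35) − (0.00)(0.00)] = 0.2100
  C_33 = (0.60)(1.00) − (-0.25)(0.00) = 0.6000
det(I−A) = Σ_j (I−A)_1j·C_1j = (0.60)(0.8775) + (-0.25)(0.1575) + (0.00)(0.4500) = 0.487125
adj(I−A) = Cᵀ =
  [ 0.8775   0.2500   0.0875]
  [ 0.1575   0.6000   0.2100]
  [ 0.4500   0.3225   0.6000]
(I − A)⁻¹ = adj(I−A) / det(I−A) ≈
  [   1.8014     0.5132     0.1796]
  [   0.3233     1.2317     0.4311]
  [   0.9238     0.6620     1.2317]
Δx = (I − A)⁻¹ Δd with Δd having +80 in the Semiconductors component and 0 elsewhere.
So Δx_3 = L_32 · (+80), where L_32 = adj(I−A)_32 / det(I−A) = 0.3225 / 0.487125.
Δx_3 = 0.3225 × (+80) / 0.487125 = 25.80 / 0.487125 ≈ 52.96.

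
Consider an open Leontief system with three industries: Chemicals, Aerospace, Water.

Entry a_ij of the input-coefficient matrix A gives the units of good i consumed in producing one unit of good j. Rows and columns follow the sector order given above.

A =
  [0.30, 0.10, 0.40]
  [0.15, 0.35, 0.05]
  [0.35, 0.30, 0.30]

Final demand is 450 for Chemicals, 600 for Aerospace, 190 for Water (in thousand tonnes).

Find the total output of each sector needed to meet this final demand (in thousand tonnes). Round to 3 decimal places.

I − A =
  [   0.70    -0.10    -0.40]
  [  -0.15     0.65    -0.05]
  [  -0.35    -0.30     0.70]
Cofactors of I−A, C_ij = (−1)^(i+j)·(minor ij) (rows/columns in the sector order above):
  C_11 = (0.65)(0.70) − (-0.05)(-0.30) = 0.4400
  C_12 = −[(-0.15)(0.70) − (-0.05)(-0.35)] = 0.1225
  C_13 = (-0.15)(-0.30) − (0.65)(-0.35) = 0.2725
  C_21 = −[(-0.10)(0.70) − (-0.40)(-0.30)] = 0.1900
  C_22 = (0.70)(0.70) − (-0.40)(-0.35) = 0.3500
  C_23 = −[(0.70)(-0.30) − (-0.10)(-0.35)] = 0.2450
  C_31 = (-0.10)(-0.05) − (-0.40)(0.65) = 0.2650
  C_32 = −[(0.70)(-0.05) − (-0.40)(-0.15)] = 0.0950
  C_33 = (0.70)(0.65) − (-0.10)(-0.15) = 0.4400
det(I−A) = Σ_j (I−A)_1j·C_1j = (0.70)(0.4400) + (-0.10)(0.1225) + (-0.40)(0.2725) = 0.18675
adj(I−A) = Cᵀ =
  [ 0.4400   0.1900   0.2650]
  [ 0.1225   0.3500   0.0950]
  [ 0.2725   0.2450   0.4400]
(I − A)⁻¹ = adj(I−A) / det(I−A) ≈
  [   2.3561     1.0174     1.4190]
  [   0.6560     1.8742     0.5087]
  [   1.4592     1.3119     2.3561]
x = (I − A)⁻¹ d = adj(I−A)·d / det(I−A), with det(I−A) = 0.18675:
  x_C = (0.4400·450 + 0.1900·600 + 0.2650·190) / 0.18675 = 362.35 / 0.18675 ≈ 1940.295
  x_A = (0.1225·450 + 0.3500·600 + 0.0950·190) / 0.18675 = 283.175 / 0.18675 ≈ 1516.332
  x_W = (0.2725·450 + 0.2450·600 + 0.4400·190) / 0.18675 = 353.225 / 0.18675 ≈ 1891.432

x_C = 1940.295, x_A = 1516.332, x_W = 1891.432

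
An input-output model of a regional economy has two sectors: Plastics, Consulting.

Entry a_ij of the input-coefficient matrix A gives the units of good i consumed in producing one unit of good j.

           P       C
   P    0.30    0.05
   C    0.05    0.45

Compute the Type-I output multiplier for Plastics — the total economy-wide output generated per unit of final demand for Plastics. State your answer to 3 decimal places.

m_P = 1.569

I − A =
  [   0.70    -0.05]
  [  -0.05     0.55]
det(I−A) = (0.70)(0.55) − (-0.05)(-0.05) = 0.3825
adj(I−A) = [[0.55, 0.05], [0.05, 0.70]]
(I − A)⁻¹ = adj(I−A) / det(I−A) ≈
  [   1.4379     0.1307]
  [   0.1307     1.8301]
The output multiplier for sector j is the column-j sum of the Leontief inverse (I − A)⁻¹ = adj(I−A) / det(I−A).
Column P of adj(I−A): (0.55, 0.05); det(I−A) = 0.3825.
m_P = (0.55 + 0.05) / 0.3825 = 0.60 / 0.3825 ≈ 1.569.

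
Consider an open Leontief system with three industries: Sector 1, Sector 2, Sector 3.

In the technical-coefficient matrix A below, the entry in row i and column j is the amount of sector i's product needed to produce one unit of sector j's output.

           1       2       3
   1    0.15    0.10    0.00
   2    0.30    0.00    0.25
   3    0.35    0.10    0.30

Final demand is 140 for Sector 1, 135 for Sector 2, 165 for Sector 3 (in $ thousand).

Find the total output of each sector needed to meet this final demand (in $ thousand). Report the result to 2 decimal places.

I − A =
  [   0.85    -0.10     0.00]
  [  -0.30     1.00    -0.25]
  [  -0.35    -0.10     0.70]
Cofactors of I−A, C_ij = (−1)^(i+j)·(minor ij) (rows/columns in the sector order above):
  C_11 = (1.00)(0.70) − (-0.25)(-0.10) = 0.6750
  C_12 = −[(-0.30)(0.70) − (-0.25)(-0.35)] = 0.2975
  C_13 = (-0.30)(-0.10) − (1.00)(-0.35) = 0.3800
  C_21 = −[(-0.10)(0.70) − (0.00)(-0.10)] = 0.0700
  C_22 = (0.85)(0.70) − (0.00)(-0.35) = 0.5950
  C_23 = −[(0.85)(-0.10) − (-0.10)(-0.35)] = 0.1200
  C_31 = (-0.10)(-0.25) − (0.00)(1.00) = 0.0250
  C_32 = −[(0.85)(-0.25) − (0.00)(-0.30)] = 0.2125
  C_33 = (0.85)(1.00) − (-0.10)(-0.30) = 0.8200
det(I−A) = Σ_j (I−A)_1j·C_1j = (0.85)(0.6750) + (-0.10)(0.2975) + (0.00)(0.3800) = 0.5440
adj(I−A) = Cᵀ =
  [ 0.6750   0.0700   0.0250]
  [ 0.2975   0.5950   0.2125]
  [ 0.3800   0.1200   0.8200]
(I − A)⁻¹ = adj(I−A) / det(I−A) ≈
  [   1.2408     0.1287     0.0460]
  [   0.5469     1.0938     0.3906]
  [   0.6985     0.2206     1.5074]
x = (I − A)⁻¹ d = adj(I−A)·d / det(I−A), with det(I−A) = 0.5440:
  x_1 = (0.6750·140 + 0.0700·135 + 0.0250·165) / 0.5440 = 108.075 / 0.5440 ≈ 198.67
  x_2 = (0.2975·140 + 0.5950·135 + 0.2125·165) / 0.5440 = 157.0375 / 0.5440 ≈ 288.67
  x_3 = (0.3800·140 + 0.1200·135 + 0.8200·165) / 0.5440 = 204.70 / 0.5440 ≈ 376.29

x_1 = 198.67, x_2 = 288.67, x_3 = 376.29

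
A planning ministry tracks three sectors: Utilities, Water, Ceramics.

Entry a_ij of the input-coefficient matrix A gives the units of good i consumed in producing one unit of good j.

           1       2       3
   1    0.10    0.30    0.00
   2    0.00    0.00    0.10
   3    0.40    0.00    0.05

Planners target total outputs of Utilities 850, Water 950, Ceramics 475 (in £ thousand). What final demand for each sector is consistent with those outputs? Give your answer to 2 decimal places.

d_1 = 480.00, d_2 = 902.50, d_3 = 111.25

I − A =
  [   0.90    -0.30     0.00]
  [   0.00     1.00    -0.10]
  [  -0.40     0.00     0.95]
d = (I − A) x:
  d_1 = (+0.90)·850 + (-0.30)·950 + (+0.00)·475 = 480.00
  d_2 = (+0.00)·850 + (+1.00)·950 + (-0.10)·475 = 902.50
  d_3 = (-0.40)·850 + (+0.00)·950 + (+0.95)·475 = 111.25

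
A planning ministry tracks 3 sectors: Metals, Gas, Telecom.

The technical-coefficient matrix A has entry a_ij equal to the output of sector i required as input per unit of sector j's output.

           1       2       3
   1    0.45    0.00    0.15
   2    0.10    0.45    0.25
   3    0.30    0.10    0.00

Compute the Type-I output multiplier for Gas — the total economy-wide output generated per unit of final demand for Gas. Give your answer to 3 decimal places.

m_2 = 2.190

I − A =
  [   0.55     0.00    -0.15]
  [  -0.10     0.55    -0.25]
  [  -0.30    -0.10     1.00]
Cofactors of I−A, C_ij = (−1)^(i+j)·(minor ij) (rows/columns in the sector order above):
  C_11 = (0.55)(1.00) − (-0.25)(-0.10) = 0.5250
  C_12 = −[(-0.10)(1.00) − (-0.25)(-0.30)] = 0.1750
  C_13 = (-0.10)(-0.10) − (0.55)(-0.30) = 0.1750
  C_21 = −[(0.00)(1.00) − (-0.15)(-0.10)] = 0.0150
  C_22 = (0.55)(1.00) − (-0.15)(-0.30) = 0.5050
  C_23 = −[(0.55)(-0.10) − (0.00)(-0.30)] = 0.0550
  C_31 = (0.00)(-0.25) − (-0.15)(0.55) = 0.0825
  C_32 = −[(0.55)(-0.25) − (-0.15)(-0.10)] = 0.1525
  C_33 = (0.55)(0.55) − (0.00)(-0.10) = 0.3025
det(I−A) = Σ_j (I−A)_1j·C_1j = (0.55)(0.5250) + (0.00)(0.1750) + (-0.15)(0.1750) = 0.2625
adj(I−A) = Cᵀ =
  [ 0.5250   0.0150   0.0825]
  [ 0.1750   0.5050   0.1525]
  [ 0.1750   0.0550   0.3025]
(I − A)⁻¹ = adj(I−A) / det(I−A) ≈
  [   2.0000     0.0571     0.3143]
  [   0.6667     1.9238     0.5810]
  [   0.6667     0.2095     1.1524]
The output multiplier for sector j is the column-j sum of the Leontief inverse (I − A)⁻¹ = adj(I−A) / det(I−A).
Column 2 of adj(I−A): (0.0150, 0.5050, 0.0550); det(I−A) = 0.2625.
m_2 = (0.0150 + 0.5050 + 0.0550) / 0.2625 = 0.575 / 0.2625 ≈ 2.190.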